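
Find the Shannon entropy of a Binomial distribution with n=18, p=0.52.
2.1698 nats

We have X ~ Binomial(n=18, p=0.52).

The Shannon entropy measures the uncertainty or information content of the distribution.

For a Binomial distribution with n=18, p=0.52:
H(X) = 2.1698 nats

(In bits, this would be 3.1304 bits.)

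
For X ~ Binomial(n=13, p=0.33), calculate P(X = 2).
0.103740

We have X ~ Binomial(n=13, p=0.33).

For a Binomial distribution, the PMF gives us the probability of each outcome.

Using the PMF formula:
P(X = 2) = 0.103740

Rounded to 4 decimal places: 0.1037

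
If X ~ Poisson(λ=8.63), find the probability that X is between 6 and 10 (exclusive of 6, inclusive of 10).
0.506264

We have X ~ Poisson(λ=8.63).

To find P(6 < X ≤ 10), we use:
P(6 < X ≤ 10) = P(X ≤ 10) - P(X ≤ 6)
                 = F(10) - F(6)
                 = 0.748851 - 0.242587
                 = 0.506264

So there's approximately a 50.6% chance that X falls in this range.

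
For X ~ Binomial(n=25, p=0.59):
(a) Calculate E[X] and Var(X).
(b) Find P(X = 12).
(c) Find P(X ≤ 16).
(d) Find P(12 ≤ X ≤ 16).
(a) E[X] = 14.7500, Var(X) = 6.0475
(b) P(X = 12) = 0.085594
(c) P(X ≤ 16) = 0.759304
(d) P(12 ≤ X ≤ 16) = 0.665212

We have X ~ Binomial(n=25, p=0.59).

(a) Moments:
E[X] = 14.7500
Var(X) = 6.0475
σ = √Var(X) = 2.4592

(b) Point probability using PMF:
P(X = 12) = 0.085594

(c) Cumulative probability using CDF:
P(X ≤ 16) = F(16) = 0.759304

(d) Range probability:
P(12 ≤ X ≤ 16) = P(X ≤ 16) - P(X ≤ 11)
                   = F(16) - F(11)
                   = 0.759304 - 0.094092
                   = 0.665212

This means approximately 66.5% of outcomes fall in the interval [12, 16].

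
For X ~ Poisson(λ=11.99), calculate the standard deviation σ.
3.4627

We have X ~ Poisson(λ=11.99).

For a Poisson distribution with λ=11.99:
σ = √Var(X) = 3.4627

The standard deviation is the square root of the variance.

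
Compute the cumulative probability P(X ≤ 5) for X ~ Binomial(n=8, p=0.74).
0.346524

We have X ~ Binomial(n=8, p=0.74).

The CDF gives us P(X ≤ k).

Using the CDF:
P(X ≤ 5) = 0.346524

This means there's approximately a 34.7% chance that X is at most 5.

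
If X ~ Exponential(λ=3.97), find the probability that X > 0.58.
0.099999

We have X ~ Exponential(λ=3.97).

P(X > 0.58) = 1 - P(X ≤ 0.58)
                = 1 - F(0.58)
                = 1 - 0.900001
                = 0.099999

So there's approximately a 10.0% chance that X exceeds 0.58.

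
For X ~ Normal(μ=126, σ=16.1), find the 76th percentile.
137.3715

We have X ~ Normal(μ=126, σ=16.1).

We want to find x such that P(X ≤ x) = 0.76.

This is the 76th percentile, which means 76% of values fall below this point.

Using the inverse CDF (quantile function):
x = F⁻¹(0.76) = 137.3715

Verification: P(X ≤ 137.3715) = 0.76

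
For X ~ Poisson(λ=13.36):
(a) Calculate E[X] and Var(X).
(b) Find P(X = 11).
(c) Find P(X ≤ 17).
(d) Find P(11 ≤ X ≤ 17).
(a) E[X] = 13.3600, Var(X) = 13.3600
(b) P(X = 11) = 0.095618
(c) P(X ≤ 17) = 0.869583
(d) P(11 ≤ X ≤ 17) = 0.647529

We have X ~ Poisson(λ=13.36).

(a) Moments:
E[X] = 13.3600
Var(X) = 13.3600
σ = √Var(X) = 3.6551

(b) Point probability using PMF:
P(X = 11) = 0.095618

(c) Cumulative probability using CDF:
P(X ≤ 17) = F(17) = 0.869583

(d) Range probability:
P(11 ≤ X ≤ 17) = P(X ≤ 17) - P(X ≤ 10)
                   = F(17) - F(10)
                   = 0.869583 - 0.222055
                   = 0.647529

This means approximately 64.8% of outcomes fall in the interval [11, 17].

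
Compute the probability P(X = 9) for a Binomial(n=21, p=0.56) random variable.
0.083824

We have X ~ Binomial(n=21, p=0.56).

For a Binomial distribution, the PMF gives us the probability of each outcome.

Using the PMF formula:
P(X = 9) = 0.083824

Rounded to 4 decimal places: 0.0838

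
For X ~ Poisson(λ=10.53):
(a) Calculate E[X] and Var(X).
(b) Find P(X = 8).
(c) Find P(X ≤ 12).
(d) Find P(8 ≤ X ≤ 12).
(a) E[X] = 10.5300, Var(X) = 10.5300
(b) P(X = 8) = 0.100181
(c) P(X ≤ 12) = 0.738860
(d) P(8 ≤ X ≤ 12) = 0.562644

We have X ~ Poisson(λ=10.53).

(a) Moments:
E[X] = 10.5300
Var(X) = 10.5300
σ = √Var(X) = 3.2450

(b) Point probability using PMF:
P(X = 8) = 0.100181

(c) Cumulative probability using CDF:
P(X ≤ 12) = F(12) = 0.738860

(d) Range probability:
P(8 ≤ X ≤ 12) = P(X ≤ 12) - P(X ≤ 7)
                   = F(12) - F(7)
                   = 0.738860 - 0.176216
                   = 0.562644

This means approximately 56.3% of outcomes fall in the interval [8, 12].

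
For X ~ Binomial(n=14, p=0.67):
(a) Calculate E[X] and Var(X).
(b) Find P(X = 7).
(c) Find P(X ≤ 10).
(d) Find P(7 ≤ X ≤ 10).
(a) E[X] = 9.3800, Var(X) = 3.0954
(b) P(X = 7) = 0.088648
(c) P(X ≤ 10) = 0.730149
(d) P(7 ≤ X ≤ 10) = 0.675683

We have X ~ Binomial(n=14, p=0.67).

(a) Moments:
E[X] = 9.3800
Var(X) = 3.0954
σ = √Var(X) = 1.7594

(b) Point probability using PMF:
P(X = 7) = 0.088648

(c) Cumulative probability using CDF:
P(X ≤ 10) = F(10) = 0.730149

(d) Range probability:
P(7 ≤ X ≤ 10) = P(X ≤ 10) - P(X ≤ 6)
                   = F(10) - F(6)
                   = 0.730149 - 0.054466
                   = 0.675683

This means approximately 67.6% of outcomes fall in the interval [7, 10].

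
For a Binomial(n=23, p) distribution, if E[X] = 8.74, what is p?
p = 0.38

For a Binomial(n, p) distribution:
E[X] = n × p

Given n = 23 and E[X] = 8.74:
8.74 = 23 × p
p = 8.74 / 23 = 0.38

Verification: Binomial(23, 0.38) has E[X] = 8.74 ✓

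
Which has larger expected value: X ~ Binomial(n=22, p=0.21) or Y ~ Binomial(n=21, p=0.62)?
Y has larger mean (13.0200 > 4.6200)

Compute the expected value for each distribution:

X ~ Binomial(n=22, p=0.21):
E[X] = 4.6200

Y ~ Binomial(n=21, p=0.62):
E[Y] = 13.0200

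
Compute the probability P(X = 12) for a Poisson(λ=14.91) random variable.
0.084346

We have X ~ Poisson(λ=14.91).

For a Poisson distribution, the PMF gives us the probability of each outcome.

Using the PMF formula:
P(X = 12) = 0.084346

Rounded to 4 decimal places: 0.0843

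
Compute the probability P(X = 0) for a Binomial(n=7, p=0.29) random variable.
0.090951

We have X ~ Binomial(n=7, p=0.29).

For a Binomial distribution, the PMF gives us the probability of each outcome.

Using the PMF formula:
P(X = 0) = 0.090951

Rounded to 4 decimal places: 0.0910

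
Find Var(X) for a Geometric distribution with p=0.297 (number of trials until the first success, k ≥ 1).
7.9697

We have X ~ Geometric(p=0.297) (number of trials until the first success, k ≥ 1).

For a Geometric distribution with p=0.297 (number of trials until the first success, k ≥ 1):
Var(X) = 7.9697

The variance measures the spread of the distribution around the mean.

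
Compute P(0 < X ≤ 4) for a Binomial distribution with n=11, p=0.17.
0.844665

We have X ~ Binomial(n=11, p=0.17).

To find P(0 < X ≤ 4), we use:
P(0 < X ≤ 4) = P(X ≤ 4) - P(X ≤ 0)
                 = F(4) - F(0)
                 = 0.973448 - 0.128783
                 = 0.844665

So there's approximately a 84.5% chance that X falls in this range.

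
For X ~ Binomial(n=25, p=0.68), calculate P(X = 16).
0.150230

We have X ~ Binomial(n=25, p=0.68).

For a Binomial distribution, the PMF gives us the probability of each outcome.

Using the PMF formula:
P(X = 16) = 0.150230

Rounded to 4 decimal places: 0.1502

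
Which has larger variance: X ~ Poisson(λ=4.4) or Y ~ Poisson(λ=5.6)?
Y has larger variance (5.6000 > 4.4000)

Compute the variance for each distribution:

X ~ Poisson(λ=4.4):
Var(X) = 4.4000

Y ~ Poisson(λ=5.6):
Var(Y) = 5.6000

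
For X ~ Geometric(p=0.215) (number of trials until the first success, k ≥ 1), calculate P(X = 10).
0.024337

We have X ~ Geometric(p=0.215) (number of trials until the first success, k ≥ 1).

For a Geometric distribution, the PMF gives us the probability of each outcome.

Using the PMF formula:
P(X = 10) = 0.024337

Rounded to 4 decimal places: 0.0243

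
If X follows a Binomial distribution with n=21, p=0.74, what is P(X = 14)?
0.137899

We have X ~ Binomial(n=21, p=0.74).

For a Binomial distribution, the PMF gives us the probability of each outcome.

Using the PMF formula:
P(X = 14) = 0.137899

Rounded to 4 decimal places: 0.1379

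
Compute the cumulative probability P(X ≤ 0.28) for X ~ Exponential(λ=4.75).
0.735523

We have X ~ Exponential(λ=4.75).

The CDF gives us P(X ≤ k).

Using the CDF:
P(X ≤ 0.28) = 0.735523

This means there's approximately a 73.6% chance that X is at most 0.28.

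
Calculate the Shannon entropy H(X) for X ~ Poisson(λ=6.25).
2.3204 nats

We have X ~ Poisson(λ=6.25).

The Shannon entropy measures the uncertainty or information content of the distribution.

For a Poisson distribution with λ=6.25:
H(X) = 2.3204 nats

(In bits, this would be 3.3477 bits.)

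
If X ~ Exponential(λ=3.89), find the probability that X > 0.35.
0.256276

We have X ~ Exponential(λ=3.89).

P(X > 0.35) = 1 - P(X ≤ 0.35)
                = 1 - F(0.35)
                = 1 - 0.743724
                = 0.256276

So there's approximately a 25.6% chance that X exceeds 0.35.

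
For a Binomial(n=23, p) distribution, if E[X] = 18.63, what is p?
p = 0.81

For a Binomial(n, p) distribution:
E[X] = n × p

Given n = 23 and E[X] = 18.63:
18.63 = 23 × p
p = 18.63 / 23 = 0.81

Verification: Binomial(23, 0.81) has E[X] = 18.63 ✓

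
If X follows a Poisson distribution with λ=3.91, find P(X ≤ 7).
0.954045

We have X ~ Poisson(λ=3.91).

The CDF gives us P(X ≤ k).

Using the CDF:
P(X ≤ 7) = 0.954045

This means there's approximately a 95.4% chance that X is at most 7.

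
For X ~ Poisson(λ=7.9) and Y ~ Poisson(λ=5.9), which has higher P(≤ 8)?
Y has higher probability (P(Y ≤ 8) = 0.8574 > P(X ≤ 8) = 0.6065)

Compute P(≤ 8) for each distribution:

X ~ Poisson(λ=7.9):
P(X ≤ 8) = 0.6065

Y ~ Poisson(λ=5.9):
P(Y ≤ 8) = 0.8574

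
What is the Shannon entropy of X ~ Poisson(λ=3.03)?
1.9369 nats

We have X ~ Poisson(λ=3.03).

The Shannon entropy measures the uncertainty or information content of the distribution.

For a Poisson distribution with λ=3.03:
H(X) = 1.9369 nats

(In bits, this would be 2.7944 bits.)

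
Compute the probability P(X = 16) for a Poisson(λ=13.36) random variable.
0.077644

We have X ~ Poisson(λ=13.36).

For a Poisson distribution, the PMF gives us the probability of each outcome.

Using the PMF formula:
P(X = 16) = 0.077644

Rounded to 4 decimal places: 0.0776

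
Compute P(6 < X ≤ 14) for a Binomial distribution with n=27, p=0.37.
0.883144

We have X ~ Binomial(n=27, p=0.37).

To find P(6 < X ≤ 14), we use:
P(6 < X ≤ 14) = P(X ≤ 14) - P(X ≤ 6)
                 = F(14) - F(6)
                 = 0.961884 - 0.078740
                 = 0.883144

So there's approximately a 88.3% chance that X falls in this range.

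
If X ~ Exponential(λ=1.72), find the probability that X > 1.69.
0.054650

We have X ~ Exponential(λ=1.72).

P(X > 1.69) = 1 - P(X ≤ 1.69)
                = 1 - F(1.69)
                = 1 - 0.945350
                = 0.054650

So there's approximately a 5.5% chance that X exceeds 1.69.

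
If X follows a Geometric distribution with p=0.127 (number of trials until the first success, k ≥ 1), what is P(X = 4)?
0.084498

We have X ~ Geometric(p=0.127) (number of trials until the first success, k ≥ 1).

For a Geometric distribution, the PMF gives us the probability of each outcome.

Using the PMF formula:
P(X = 4) = 0.084498

Rounded to 4 decimal places: 0.0845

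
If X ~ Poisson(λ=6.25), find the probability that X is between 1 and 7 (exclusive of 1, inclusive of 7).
0.694908

We have X ~ Poisson(λ=6.25).

To find P(1 < X ≤ 7), we use:
P(1 < X ≤ 7) = P(X ≤ 7) - P(X ≤ 1)
                 = F(7) - F(1)
                 = 0.708904 - 0.013996
                 = 0.694908

So there's approximately a 69.5% chance that X falls in this range.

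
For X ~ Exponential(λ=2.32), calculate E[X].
0.4310

We have X ~ Exponential(λ=2.32).

For an Exponential distribution with λ=2.32:
E[X] = 0.4310

This is the expected (average) value of X.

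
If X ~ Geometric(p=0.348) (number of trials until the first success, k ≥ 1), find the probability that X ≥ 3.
0.425104

We have X ~ Geometric(p=0.348) (number of trials until the first success, k ≥ 1).

For discrete distributions, P(X ≥ 3) = 1 - P(X ≤ 2).

P(X ≤ 2) = 0.574896
P(X ≥ 3) = 1 - 0.574896 = 0.425104

So there's approximately a 42.5% chance that X is at least 3.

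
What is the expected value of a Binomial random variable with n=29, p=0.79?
22.9100

We have X ~ Binomial(n=29, p=0.79).

For a Binomial distribution with n=29, p=0.79:
E[X] = 22.9100

This is the expected (average) value of X.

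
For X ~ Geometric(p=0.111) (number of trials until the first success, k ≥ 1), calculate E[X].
9.0090

We have X ~ Geometric(p=0.111) (number of trials until the first success, k ≥ 1).

For a Geometric distribution with p=0.111 (number of trials until the first success, k ≥ 1):
E[X] = 9.0090

This is the expected (average) value of X.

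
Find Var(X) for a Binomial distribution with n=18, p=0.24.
3.2832

We have X ~ Binomial(n=18, p=0.24).

For a Binomial distribution with n=18, p=0.24:
Var(X) = 3.2832

The variance measures the spread of the distribution around the mean.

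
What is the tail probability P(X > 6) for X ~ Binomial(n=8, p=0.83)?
0.594280

We have X ~ Binomial(n=8, p=0.83).

P(X > 6) = 1 - P(X ≤ 6)
                = 1 - F(6)
                = 1 - 0.405720
                = 0.594280

So there's approximately a 59.4% chance that X exceeds 6.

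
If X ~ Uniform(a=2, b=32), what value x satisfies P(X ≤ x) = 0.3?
11.0000

We have X ~ Uniform(a=2, b=32).

We want to find x such that P(X ≤ x) = 0.3.

This is the 30th percentile, which means 30% of values fall below this point.

Using the inverse CDF (quantile function):
x = F⁻¹(0.3) = 11.0000

Verification: P(X ≤ 11.0000) = 0.3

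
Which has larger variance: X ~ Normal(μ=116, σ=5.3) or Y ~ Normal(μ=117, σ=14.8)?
Y has larger variance (219.0400 > 28.0900)

Compute the variance for each distribution:

X ~ Normal(μ=116, σ=5.3):
Var(X) = 28.0900

Y ~ Normal(μ=117, σ=14.8):
Var(Y) = 219.0400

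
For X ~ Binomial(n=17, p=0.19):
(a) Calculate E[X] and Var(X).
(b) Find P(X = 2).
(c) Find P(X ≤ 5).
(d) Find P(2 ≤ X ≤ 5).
(a) E[X] = 3.2300, Var(X) = 2.6163
(b) P(X = 2) = 0.208124
(c) P(X ≤ 5) = 0.913559
(d) P(2 ≤ X ≤ 5) = 0.774838

We have X ~ Binomial(n=17, p=0.19).

(a) Moments:
E[X] = 3.2300
Var(X) = 2.6163
σ = √Var(X) = 1.6175

(b) Point probability using PMF:
P(X = 2) = 0.208124

(c) Cumulative probability using CDF:
P(X ≤ 5) = F(5) = 0.913559

(d) Range probability:
P(2 ≤ X ≤ 5) = P(X ≤ 5) - P(X ≤ 1)
                   = F(5) - F(1)
                   = 0.913559 - 0.138721
                   = 0.774838

This means approximately 77.5% of outcomes fall in the interval [2, 5].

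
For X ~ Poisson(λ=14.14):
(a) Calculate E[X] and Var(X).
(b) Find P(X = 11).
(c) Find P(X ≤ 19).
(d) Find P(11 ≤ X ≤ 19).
(a) E[X] = 14.1400, Var(X) = 14.1400
(b) P(X = 11) = 0.081821
(c) P(X ≤ 19) = 0.917632
(d) P(11 ≤ X ≤ 19) = 0.751046

We have X ~ Poisson(λ=14.14).

(a) Moments:
E[X] = 14.1400
Var(X) = 14.1400
σ = √Var(X) = 3.7603

(b) Point probability using PMF:
P(X = 11) = 0.081821

(c) Cumulative probability using CDF:
P(X ≤ 19) = F(19) = 0.917632

(d) Range probability:
P(11 ≤ X ≤ 19) = P(X ≤ 19) - P(X ≤ 10)
                   = F(19) - F(10)
                   = 0.917632 - 0.166586
                   = 0.751046

This means approximately 75.1% of outcomes fall in the interval [11, 19].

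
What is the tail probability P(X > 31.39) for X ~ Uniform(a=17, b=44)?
0.467037

We have X ~ Uniform(a=17, b=44).

P(X > 31.39) = 1 - P(X ≤ 31.39)
                = 1 - F(31.39)
                = 1 - 0.532963
                = 0.467037

So there's approximately a 46.7% chance that X exceeds 31.39.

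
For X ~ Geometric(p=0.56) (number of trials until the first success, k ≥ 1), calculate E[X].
1.7857

We have X ~ Geometric(p=0.56) (number of trials until the first success, k ≥ 1).

For a Geometric distribution with p=0.56 (number of trials until the first success, k ≥ 1):
E[X] = 1.7857

This is the expected (average) value of X.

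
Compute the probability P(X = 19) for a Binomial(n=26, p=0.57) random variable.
0.041115

We have X ~ Binomial(n=26, p=0.57).

For a Binomial distribution, the PMF gives us the probability of each outcome.

Using the PMF formula:
P(X = 19) = 0.041115

Rounded to 4 decimal places: 0.0411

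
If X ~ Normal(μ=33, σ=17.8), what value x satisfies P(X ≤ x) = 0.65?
39.8587

We have X ~ Normal(μ=33, σ=17.8).

We want to find x such that P(X ≤ x) = 0.65.

This is the 65th percentile, which means 65% of values fall below this point.

Using the inverse CDF (quantile function):
x = F⁻¹(0.65) = 39.8587

Verification: P(X ≤ 39.8587) = 0.65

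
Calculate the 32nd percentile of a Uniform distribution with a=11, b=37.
19.3200

We have X ~ Uniform(a=11, b=37).

We want to find x such that P(X ≤ x) = 0.32.

This is the 32nd percentile, which means 32% of values fall below this point.

Using the inverse CDF (quantile function):
x = F⁻¹(0.32) = 19.3200

Verification: P(X ≤ 19.3200) = 0.32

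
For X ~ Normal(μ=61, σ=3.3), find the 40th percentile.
60.1640

We have X ~ Normal(μ=61, σ=3.3).

We want to find x such that P(X ≤ x) = 0.4.

This is the 40th percentile, which means 40% of values fall below this point.

Using the inverse CDF (quantile function):
x = F⁻¹(0.4) = 60.1640

Verification: P(X ≤ 60.1640) = 0.4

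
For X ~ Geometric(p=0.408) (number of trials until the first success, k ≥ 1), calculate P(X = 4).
0.084650

We have X ~ Geometric(p=0.408) (number of trials until the first success, k ≥ 1).

For a Geometric distribution, the PMF gives us the probability of each outcome.

Using the PMF formula:
P(X = 4) = 0.084650

Rounded to 4 decimal places: 0.0846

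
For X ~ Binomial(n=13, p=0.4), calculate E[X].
5.2000

We have X ~ Binomial(n=13, p=0.4).

For a Binomial distribution with n=13, p=0.4:
E[X] = 5.2000

This is the expected (average) value of X.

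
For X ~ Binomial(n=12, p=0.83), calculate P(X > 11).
0.106890

We have X ~ Binomial(n=12, p=0.83).

P(X > 11) = 1 - P(X ≤ 11)
                = 1 - F(11)
                = 1 - 0.893110
                = 0.106890

So there's approximately a 10.7% chance that X exceeds 11.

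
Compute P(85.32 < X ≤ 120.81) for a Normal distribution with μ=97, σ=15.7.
0.706858

We have X ~ Normal(μ=97, σ=15.7).

To find P(85.32 < X ≤ 120.81), we use:
P(85.32 < X ≤ 120.81) = P(X ≤ 120.81) - P(X ≤ 85.32)
                 = F(120.81) - F(85.32)
                 = 0.935311 - 0.228454
                 = 0.706858

So there's approximately a 70.7% chance that X falls in this range.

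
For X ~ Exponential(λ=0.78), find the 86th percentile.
2.5207

We have X ~ Exponential(λ=0.78).

We want to find x such that P(X ≤ x) = 0.86.

This is the 86th percentile, which means 86% of values fall below this point.

Using the inverse CDF (quantile function):
x = F⁻¹(0.86) = 2.5207

Verification: P(X ≤ 2.5207) = 0.86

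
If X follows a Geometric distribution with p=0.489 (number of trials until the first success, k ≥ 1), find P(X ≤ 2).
0.738879

We have X ~ Geometric(p=0.489) (number of trials until the first success, k ≥ 1).

The CDF gives us P(X ≤ k).

Using the CDF:
P(X ≤ 2) = 0.738879

This means there's approximately a 73.9% chance that X is at most 2.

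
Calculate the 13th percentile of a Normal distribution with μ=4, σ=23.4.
-22.3576

We have X ~ Normal(μ=4, σ=23.4).

We want to find x such that P(X ≤ x) = 0.13.

This is the 13th percentile, which means 13% of values fall below this point.

Using the inverse CDF (quantile function):
x = F⁻¹(0.13) = -22.3576

Verification: P(X ≤ -22.3576) = 0.13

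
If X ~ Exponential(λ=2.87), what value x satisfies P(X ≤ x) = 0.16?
0.0608

We have X ~ Exponential(λ=2.87).

We want to find x such that P(X ≤ x) = 0.16.

This is the 16th percentile, which means 16% of values fall below this point.

Using the inverse CDF (quantile function):
x = F⁻¹(0.16) = 0.0608

Verification: P(X ≤ 0.0608) = 0.16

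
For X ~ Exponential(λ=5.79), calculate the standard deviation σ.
0.1727

We have X ~ Exponential(λ=5.79).

For an Exponential distribution with λ=5.79:
σ = √Var(X) = 0.1727

The standard deviation is the square root of the variance.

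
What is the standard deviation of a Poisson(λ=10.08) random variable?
3.1749

We have X ~ Poisson(λ=10.08).

For a Poisson distribution with λ=10.08:
σ = √Var(X) = 3.1749

The standard deviation is the square root of the variance.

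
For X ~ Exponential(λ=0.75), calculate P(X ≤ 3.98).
0.949460

We have X ~ Exponential(λ=0.75).

The CDF gives us P(X ≤ k).

Using the CDF:
P(X ≤ 3.98) = 0.949460

This means there's approximately a 94.9% chance that X is at most 3.98.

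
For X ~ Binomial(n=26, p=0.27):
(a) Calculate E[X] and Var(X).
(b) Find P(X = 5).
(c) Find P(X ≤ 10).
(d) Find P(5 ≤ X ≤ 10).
(a) E[X] = 7.0200, Var(X) = 5.1246
(b) P(X = 5) = 0.127260
(c) P(X ≤ 10) = 0.933630
(d) P(5 ≤ X ≤ 10) = 0.803267

We have X ~ Binomial(n=26, p=0.27).

(a) Moments:
E[X] = 7.0200
Var(X) = 5.1246
σ = √Var(X) = 2.2638

(b) Point probability using PMF:
P(X = 5) = 0.127260

(c) Cumulative probability using CDF:
P(X ≤ 10) = F(10) = 0.933630

(d) Range probability:
P(5 ≤ X ≤ 10) = P(X ≤ 10) - P(X ≤ 4)
                   = F(10) - F(4)
                   = 0.933630 - 0.130363
                   = 0.803267

This means approximately 80.3% of outcomes fall in the interval [5, 10].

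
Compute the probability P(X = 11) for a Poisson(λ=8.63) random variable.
0.088512

We have X ~ Poisson(λ=8.63).

For a Poisson distribution, the PMF gives us the probability of each outcome.

Using the PMF formula:
P(X = 11) = 0.088512

Rounded to 4 decimal places: 0.0885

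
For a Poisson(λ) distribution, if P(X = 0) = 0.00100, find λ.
λ = 6.9078

For a Poisson(λ) distribution, the PMF at 0 is:
P(X = 0) = λ^0 e^(-λ) / 0! = e^(-λ)

Given P(X = 0) = 0.00100:
e^(-λ) = 0.00100
-λ = ln(0.00100)
λ = -ln(0.00100) = 6.9078

Verification: e^(-6.9078) = 0.00100 ✓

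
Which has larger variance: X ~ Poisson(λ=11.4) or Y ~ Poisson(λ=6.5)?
X has larger variance (11.4000 > 6.5000)

Compute the variance for each distribution:

X ~ Poisson(λ=11.4):
Var(X) = 11.4000

Y ~ Poisson(λ=6.5):
Var(Y) = 6.5000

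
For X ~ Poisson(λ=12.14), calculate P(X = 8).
0.062502

We have X ~ Poisson(λ=12.14).

For a Poisson distribution, the PMF gives us the probability of each outcome.

Using the PMF formula:
P(X = 8) = 0.062502

Rounded to 4 decimal places: 0.0625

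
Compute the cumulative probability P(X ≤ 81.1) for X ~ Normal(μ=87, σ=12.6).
0.319801

We have X ~ Normal(μ=87, σ=12.6).

The CDF gives us P(X ≤ k).

Using the CDF:
P(X ≤ 81.1) = 0.319801

This means there's approximately a 32.0% chance that X is at most 81.1.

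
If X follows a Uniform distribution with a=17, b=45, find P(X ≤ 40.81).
0.850357

We have X ~ Uniform(a=17, b=45).

The CDF gives us P(X ≤ k).

Using the CDF:
P(X ≤ 40.81) = 0.850357

This means there's approximately a 85.0% chance that X is at most 40.81.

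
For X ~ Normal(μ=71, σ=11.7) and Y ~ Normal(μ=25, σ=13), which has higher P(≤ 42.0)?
Y has higher probability (P(Y ≤ 42.0) = 0.9045 > P(X ≤ 42.0) = 0.0066)

Compute P(≤ 42.0) for each distribution:

X ~ Normal(μ=71, σ=11.7):
P(X ≤ 42.0) = 0.0066

Y ~ Normal(μ=25, σ=13):
P(Y ≤ 42.0) = 0.9045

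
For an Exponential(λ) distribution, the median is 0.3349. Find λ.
λ = 2.0697

For X ~ Exponential(λ), the CDF is F(x) = 1 - e^(-λx).
The median m satisfies F(m) = 0.5:
1 - e^(-λm) = 0.5
e^(-λm) = 0.5
λm = ln(2)
m = ln(2) / λ

Given m = 0.3349:
λ = ln(2) / 0.3349 = 0.693147 / 0.3349 = 2.0697

Verification: ln(2) / 2.0697 = 0.3349 ✓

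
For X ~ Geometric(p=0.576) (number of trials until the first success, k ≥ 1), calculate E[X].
1.7361

We have X ~ Geometric(p=0.576) (number of trials until the first success, k ≥ 1).

For a Geometric distribution with p=0.576 (number of trials until the first success, k ≥ 1):
E[X] = 1.7361

This is the expected (average) value of X.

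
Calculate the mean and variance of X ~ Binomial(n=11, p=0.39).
E[X] = 4.2900, Var(X) = 2.6169

We have X ~ Binomial(n=11, p=0.39).

For a Binomial distribution with n=11, p=0.39:

Expected value:
E[X] = 4.2900

Variance:
Var(X) = 2.6169

Standard deviation:
σ = √Var(X) = 1.6177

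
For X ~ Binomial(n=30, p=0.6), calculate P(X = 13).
0.026872

We have X ~ Binomial(n=30, p=0.6).

For a Binomial distribution, the PMF gives us the probability of each outcome.

Using the PMF formula:
P(X = 13) = 0.026872

Rounded to 4 decimal places: 0.0269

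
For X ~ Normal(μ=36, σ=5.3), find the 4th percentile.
26.7214

We have X ~ Normal(μ=36, σ=5.3).

We want to find x such that P(X ≤ x) = 0.04.

This is the 4th percentile, which means 4% of values fall below this point.

Using the inverse CDF (quantile function):
x = F⁻¹(0.04) = 26.7214

Verification: P(X ≤ 26.7214) = 0.04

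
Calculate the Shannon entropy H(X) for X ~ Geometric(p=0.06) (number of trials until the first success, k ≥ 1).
3.7828 nats

We have X ~ Geometric(p=0.06) (number of trials until the first success, k ≥ 1).

The Shannon entropy measures the uncertainty or information content of the distribution.

For a Geometric distribution with p=0.06 (number of trials until the first success, k ≥ 1):
H(X) = 3.7828 nats

(In bits, this would be 5.4574 bits.)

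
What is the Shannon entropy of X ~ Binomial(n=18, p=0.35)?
2.1214 nats

We have X ~ Binomial(n=18, p=0.35).

The Shannon entropy measures the uncertainty or information content of the distribution.

For a Binomial distribution with n=18, p=0.35:
H(X) = 2.1214 nats

(In bits, this would be 3.0605 bits.)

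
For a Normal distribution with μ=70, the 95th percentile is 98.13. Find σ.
σ = 17.1018

For X ~ Normal(μ, σ), the p-th percentile satisfies x = μ + z_p × σ,
where z_p = Φ⁻¹(p) is the standard normal quantile.

Step 1: z_{0.95} = Φ⁻¹(0.95) = 1.6449

Step 2: Solve for σ:
98.13 = 70 + 1.6449 × σ
σ = (98.13 - 70) / 1.6449
σ = 28.13 / 1.6449
σ = 17.1018

Verification: μ + z × σ = 70 + 1.6449 × 17.1018 = 98.13 ✓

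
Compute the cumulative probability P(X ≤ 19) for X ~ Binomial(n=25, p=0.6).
0.970638

We have X ~ Binomial(n=25, p=0.6).

The CDF gives us P(X ≤ k).

Using the CDF:
P(X ≤ 19) = 0.970638

This means there's approximately a 97.1% chance that X is at most 19.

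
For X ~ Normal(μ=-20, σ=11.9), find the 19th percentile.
-30.4470

We have X ~ Normal(μ=-20, σ=11.9).

We want to find x such that P(X ≤ x) = 0.19.

This is the 19th percentile, which means 19% of values fall below this point.

Using the inverse CDF (quantile function):
x = F⁻¹(0.19) = -30.4470

Verification: P(X ≤ -30.4470) = 0.19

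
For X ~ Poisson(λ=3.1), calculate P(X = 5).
0.107477

We have X ~ Poisson(λ=3.1).

For a Poisson distribution, the PMF gives us the probability of each outcome.

Using the PMF formula:
P(X = 5) = 0.107477

Rounded to 4 decimal places: 0.1075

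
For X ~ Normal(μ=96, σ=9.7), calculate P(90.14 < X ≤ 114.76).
0.700564

We have X ~ Normal(μ=96, σ=9.7).

To find P(90.14 < X ≤ 114.76), we use:
P(90.14 < X ≤ 114.76) = P(X ≤ 114.76) - P(X ≤ 90.14)
                 = F(114.76) - F(90.14)
                 = 0.973445 - 0.272881
                 = 0.700564

So there's approximately a 70.1% chance that X falls in this range.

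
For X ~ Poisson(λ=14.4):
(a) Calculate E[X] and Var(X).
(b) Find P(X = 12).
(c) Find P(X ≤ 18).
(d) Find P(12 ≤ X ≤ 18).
(a) E[X] = 14.4000, Var(X) = 14.4000
(b) P(X = 12) = 0.092507
(c) P(X ≤ 18) = 0.859207
(d) P(12 ≤ X ≤ 18) = 0.631458

We have X ~ Poisson(λ=14.4).

(a) Moments:
E[X] = 14.4000
Var(X) = 14.4000
σ = √Var(X) = 3.7947

(b) Point probability using PMF:
P(X = 12) = 0.092507

(c) Cumulative probability using CDF:
P(X ≤ 18) = F(18) = 0.859207

(d) Range probability:
P(12 ≤ X ≤ 18) = P(X ≤ 18) - P(X ≤ 11)
                   = F(18) - F(11)
                   = 0.859207 - 0.227749
                   = 0.631458

This means approximately 63.1% of outcomes fall in the interval [12, 18].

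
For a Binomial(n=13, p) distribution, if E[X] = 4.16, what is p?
p = 0.32

For a Binomial(n, p) distribution:
E[X] = n × p

Given n = 13 and E[X] = 4.16:
4.16 = 13 × p
p = 4.16 / 13 = 0.32

Verification: Binomial(13, 0.32) has E[X] = 4.16 ✓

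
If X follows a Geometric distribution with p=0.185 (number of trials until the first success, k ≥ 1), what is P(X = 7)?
0.054215

We have X ~ Geometric(p=0.185) (number of trials until the first success, k ≥ 1).

For a Geometric distribution, the PMF gives us the probability of each outcome.

Using the PMF formula:
P(X = 7) = 0.054215

Rounded to 4 decimal places: 0.0542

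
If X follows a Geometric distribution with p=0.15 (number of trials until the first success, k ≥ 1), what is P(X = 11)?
0.029531

We have X ~ Geometric(p=0.15) (number of trials until the first success, k ≥ 1).

For a Geometric distribution, the PMF gives us the probability of each outcome.

Using the PMF formula:
P(X = 11) = 0.029531

Rounded to 4 decimal places: 0.0295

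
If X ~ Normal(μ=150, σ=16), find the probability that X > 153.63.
0.410260

We have X ~ Normal(μ=150, σ=16).

P(X > 153.63) = 1 - P(X ≤ 153.63)
                = 1 - F(153.63)
                = 1 - 0.589740
                = 0.410260

So there's approximately a 41.0% chance that X exceeds 153.63.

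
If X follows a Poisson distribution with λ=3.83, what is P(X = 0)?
0.021710

We have X ~ Poisson(λ=3.83).

For a Poisson distribution, the PMF gives us the probability of each outcome.

Using the PMF formula:
P(X = 0) = 0.021710

Rounded to 4 decimal places: 0.0217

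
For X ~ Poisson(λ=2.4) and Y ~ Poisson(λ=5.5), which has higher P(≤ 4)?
X has higher probability (P(X ≤ 4) = 0.9041 > P(Y ≤ 4) = 0.3575)

Compute P(≤ 4) for each distribution:

X ~ Poisson(λ=2.4):
P(X ≤ 4) = 0.9041

Y ~ Poisson(λ=5.5):
P(Y ≤ 4) = 0.3575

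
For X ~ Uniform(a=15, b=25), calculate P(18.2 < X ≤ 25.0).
0.680000

We have X ~ Uniform(a=15, b=25).

To find P(18.2 < X ≤ 25.0), we use:
P(18.2 < X ≤ 25.0) = P(X ≤ 25.0) - P(X ≤ 18.2)
                 = F(25.0) - F(18.2)
                 = 1.000000 - 0.320000
                 = 0.680000

So there's approximately a 68.0% chance that X falls in this range.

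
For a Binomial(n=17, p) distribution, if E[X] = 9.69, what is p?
p = 0.57

For a Binomial(n, p) distribution:
E[X] = n × p

Given n = 17 and E[X] = 9.69:
9.69 = 17 × p
p = 9.69 / 17 = 0.57

Verification: Binomial(17, 0.57) has E[X] = 9.69 ✓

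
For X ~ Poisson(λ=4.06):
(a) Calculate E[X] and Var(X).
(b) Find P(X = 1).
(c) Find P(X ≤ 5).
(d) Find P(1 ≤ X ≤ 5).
(a) E[X] = 4.0600, Var(X) = 4.0600
(b) P(X = 1) = 0.070031
(c) P(X ≤ 5) = 0.775684
(d) P(1 ≤ X ≤ 5) = 0.758435

We have X ~ Poisson(λ=4.06).

(a) Moments:
E[X] = 4.0600
Var(X) = 4.0600
σ = √Var(X) = 2.0149

(b) Point probability using PMF:
P(X = 1) = 0.070031

(c) Cumulative probability using CDF:
P(X ≤ 5) = F(5) = 0.775684

(d) Range probability:
P(1 ≤ X ≤ 5) = P(X ≤ 5) - P(X ≤ 0)
                   = F(5) - F(0)
                   = 0.775684 - 0.017249
                   = 0.758435

This means approximately 75.8% of outcomes fall in the interval [1, 5].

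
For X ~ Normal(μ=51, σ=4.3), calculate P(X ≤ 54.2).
0.771618

We have X ~ Normal(μ=51, σ=4.3).

The CDF gives us P(X ≤ k).

Using the CDF:
P(X ≤ 54.2) = 0.771618

This means there's approximately a 77.2% chance that X is at most 54.2.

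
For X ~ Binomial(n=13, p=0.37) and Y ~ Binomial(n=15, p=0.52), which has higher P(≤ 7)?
X has higher probability (P(X ≤ 7) = 0.9365 > P(Y ≤ 7) = 0.4374)

Compute P(≤ 7) for each distribution:

X ~ Binomial(n=13, p=0.37):
P(X ≤ 7) = 0.9365

Y ~ Binomial(n=15, p=0.52):
P(Y ≤ 7) = 0.4374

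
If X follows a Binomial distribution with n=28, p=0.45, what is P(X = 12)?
0.147075

We have X ~ Binomial(n=28, p=0.45).

For a Binomial distribution, the PMF gives us the probability of each outcome.

Using the PMF formula:
P(X = 12) = 0.147075

Rounded to 4 decimal places: 0.1471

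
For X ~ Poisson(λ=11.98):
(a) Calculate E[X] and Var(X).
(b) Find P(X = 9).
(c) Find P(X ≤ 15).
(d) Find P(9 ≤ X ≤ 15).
(a) E[X] = 11.9800, Var(X) = 11.9800
(b) P(X = 9) = 0.087801
(c) P(X ≤ 15) = 0.845860
(d) P(9 ≤ X ≤ 15) = 0.689517

We have X ~ Poisson(λ=11.98).

(a) Moments:
E[X] = 11.9800
Var(X) = 11.9800
σ = √Var(X) = 3.4612

(b) Point probability using PMF:
P(X = 9) = 0.087801

(c) Cumulative probability using CDF:
P(X ≤ 15) = F(15) = 0.845860

(d) Range probability:
P(9 ≤ X ≤ 15) = P(X ≤ 15) - P(X ≤ 8)
                   = F(15) - F(8)
                   = 0.845860 - 0.156343
                   = 0.689517

This means approximately 69.0% of outcomes fall in the interval [9, 15].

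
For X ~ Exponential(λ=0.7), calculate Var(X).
2.0408

We have X ~ Exponential(λ=0.7).

For an Exponential distribution with λ=0.7:
Var(X) = 2.0408

The variance measures the spread of the distribution around the mean.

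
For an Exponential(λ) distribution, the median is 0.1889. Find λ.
λ = 3.6694

For X ~ Exponential(λ), the CDF is F(x) = 1 - e^(-λx).
The median m satisfies F(m) = 0.5:
1 - e^(-λm) = 0.5
e^(-λm) = 0.5
λm = ln(2)
m = ln(2) / λ

Given m = 0.1889:
λ = ln(2) / 0.1889 = 0.693147 / 0.1889 = 3.6694

Verification: ln(2) / 3.6694 = 0.1889 ✓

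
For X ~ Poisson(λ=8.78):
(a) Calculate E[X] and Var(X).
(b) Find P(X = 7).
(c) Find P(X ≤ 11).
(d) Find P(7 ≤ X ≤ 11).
(a) E[X] = 8.7800, Var(X) = 8.7800
(b) P(X = 7) = 0.122723
(c) P(X ≤ 11) = 0.823817
(d) P(7 ≤ X ≤ 11) = 0.596256

We have X ~ Poisson(λ=8.78).

(a) Moments:
E[X] = 8.7800
Var(X) = 8.7800
σ = √Var(X) = 2.9631

(b) Point probability using PMF:
P(X = 7) = 0.122723

(c) Cumulative probability using CDF:
P(X ≤ 11) = F(11) = 0.823817

(d) Range probability:
P(7 ≤ X ≤ 11) = P(X ≤ 11) - P(X ≤ 6)
                   = F(11) - F(6)
                   = 0.823817 - 0.227561
                   = 0.596256

This means approximately 59.6% of outcomes fall in the interval [7, 11].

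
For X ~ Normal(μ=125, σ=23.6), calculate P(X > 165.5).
0.043072

We have X ~ Normal(μ=125, σ=23.6).

P(X > 165.5) = 1 - P(X ≤ 165.5)
                = 1 - F(165.5)
                = 1 - 0.956928
                = 0.043072

So there's approximately a 4.3% chance that X exceeds 165.5.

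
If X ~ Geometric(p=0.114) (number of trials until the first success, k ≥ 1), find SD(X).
8.2568

We have X ~ Geometric(p=0.114) (number of trials until the first success, k ≥ 1).

For a Geometric distribution with p=0.114 (number of trials until the first success, k ≥ 1):
σ = √Var(X) = 8.2568

The standard deviation is the square root of the variance.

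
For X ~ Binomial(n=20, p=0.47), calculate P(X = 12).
0.091127

We have X ~ Binomial(n=20, p=0.47).

For a Binomial distribution, the PMF gives us the probability of each outcome.

Using the PMF formula:
P(X = 12) = 0.091127

Rounded to 4 decimal places: 0.0911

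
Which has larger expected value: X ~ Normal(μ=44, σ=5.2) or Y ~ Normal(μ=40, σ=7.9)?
X has larger mean (44.0000 > 40.0000)

Compute the expected value for each distribution:

X ~ Normal(μ=44, σ=5.2):
E[X] = 44.0000

Y ~ Normal(μ=40, σ=7.9):
E[Y] = 40.0000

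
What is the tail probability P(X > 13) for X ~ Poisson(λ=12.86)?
0.411568

We have X ~ Poisson(λ=12.86).

P(X > 13) = 1 - P(X ≤ 13)
                = 1 - F(13)
                = 1 - 0.588432
                = 0.411568

So there's approximately a 41.2% chance that X exceeds 13.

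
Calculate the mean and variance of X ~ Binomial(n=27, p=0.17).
E[X] = 4.5900, Var(X) = 3.8097

We have X ~ Binomial(n=27, p=0.17).

For a Binomial distribution with n=27, p=0.17:

Expected value:
E[X] = 4.5900

Variance:
Var(X) = 3.8097

Standard deviation:
σ = √Var(X) = 1.9518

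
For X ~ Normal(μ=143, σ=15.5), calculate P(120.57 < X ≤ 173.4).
0.901143

We have X ~ Normal(μ=143, σ=15.5).

To find P(120.57 < X ≤ 173.4), we use:
P(120.57 < X ≤ 173.4) = P(X ≤ 173.4) - P(X ≤ 120.57)
                 = F(173.4) - F(120.57)
                 = 0.975077 - 0.073935
                 = 0.901143

So there's approximately a 90.1% chance that X falls in this range.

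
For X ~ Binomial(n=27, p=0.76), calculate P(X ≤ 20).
0.480503

We have X ~ Binomial(n=27, p=0.76).

The CDF gives us P(X ≤ k).

Using the CDF:
P(X ≤ 20) = 0.480503

This means there's approximately a 48.1% chance that X is at most 20.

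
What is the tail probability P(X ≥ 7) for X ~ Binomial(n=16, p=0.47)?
0.693168

We have X ~ Binomial(n=16, p=0.47).

For discrete distributions, P(X ≥ 7) = 1 - P(X ≤ 6).

P(X ≤ 6) = 0.306832
P(X ≥ 7) = 1 - 0.306832 = 0.693168

So there's approximately a 69.3% chance that X is at least 7.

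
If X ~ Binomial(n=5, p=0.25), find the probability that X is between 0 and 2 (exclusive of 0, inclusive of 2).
0.659180

We have X ~ Binomial(n=5, p=0.25).

To find P(0 < X ≤ 2), we use:
P(0 < X ≤ 2) = P(X ≤ 2) - P(X ≤ 0)
                 = F(2) - F(0)
                 = 0.896484 - 0.237305
                 = 0.659180

So there's approximately a 65.9% chance that X falls in this range.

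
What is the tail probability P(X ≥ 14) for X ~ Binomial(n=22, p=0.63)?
0.570382

We have X ~ Binomial(n=22, p=0.63).

For discrete distributions, P(X ≥ 14) = 1 - P(X ≤ 13).

P(X ≤ 13) = 0.429618
P(X ≥ 14) = 1 - 0.429618 = 0.570382

So there's approximately a 57.0% chance that X is at least 14.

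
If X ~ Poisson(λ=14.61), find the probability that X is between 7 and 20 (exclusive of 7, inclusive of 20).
0.909792

We have X ~ Poisson(λ=14.61).

To find P(7 < X ≤ 20), we use:
P(7 < X ≤ 20) = P(X ≤ 20) - P(X ≤ 7)
                 = F(20) - F(7)
                 = 0.932286 - 0.022494
                 = 0.909792

So there's approximately a 91.0% chance that X falls in this range.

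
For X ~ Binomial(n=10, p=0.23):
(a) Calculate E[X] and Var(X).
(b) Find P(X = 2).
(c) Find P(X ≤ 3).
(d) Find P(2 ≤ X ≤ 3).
(a) E[X] = 2.3000, Var(X) = 1.7710
(b) P(X = 2) = 0.294167
(c) P(X ≤ 3) = 0.820598
(d) P(2 ≤ X ≤ 3) = 0.528482

We have X ~ Binomial(n=10, p=0.23).

(a) Moments:
E[X] = 2.3000
Var(X) = 1.7710
σ = √Var(X) = 1.3308

(b) Point probability using PMF:
P(X = 2) = 0.294167

(c) Cumulative probability using CDF:
P(X ≤ 3) = F(3) = 0.820598

(d) Range probability:
P(2 ≤ X ≤ 3) = P(X ≤ 3) - P(X ≤ 1)
                   = F(3) - F(1)
                   = 0.820598 - 0.292116
                   = 0.528482

This means approximately 52.8% of outcomes fall in the interval [2, 3].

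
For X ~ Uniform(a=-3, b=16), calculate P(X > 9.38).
0.348421

We have X ~ Uniform(a=-3, b=16).

P(X > 9.38) = 1 - P(X ≤ 9.38)
                = 1 - F(9.38)
                = 1 - 0.651579
                = 0.348421

So there's approximately a 34.8% chance that X exceeds 9.38.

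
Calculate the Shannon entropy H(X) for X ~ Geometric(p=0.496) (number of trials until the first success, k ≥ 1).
1.3974 nats

We have X ~ Geometric(p=0.496) (number of trials until the first success, k ≥ 1).

The Shannon entropy measures the uncertainty or information content of the distribution.

For a Geometric distribution with p=0.496 (number of trials until the first success, k ≥ 1):
H(X) = 1.3974 nats

(In bits, this would be 2.0160 bits.)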